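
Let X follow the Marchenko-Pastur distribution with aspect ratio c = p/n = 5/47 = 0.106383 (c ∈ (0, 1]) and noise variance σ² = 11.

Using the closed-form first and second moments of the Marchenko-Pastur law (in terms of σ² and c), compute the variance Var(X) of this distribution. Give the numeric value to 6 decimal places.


Recall the MP moments m_1 = E[X] = σ² and m_2 = E[X²] = σ⁴ (1 + c).
m_1 = E[X] = σ² = 11, so m_1² = 121.
m_2 = E[X²] = σ⁴ (1 + c) = 121 · (1 + 0.106383) = 121 · 1.106383 = 133.872340.
(Note m_2 − m_1² simplifies to c · σ⁴ = 0.106383 · 121.)

Var(X) = m_2 − m_1² = 133.872340 − 121 = 12.872340.


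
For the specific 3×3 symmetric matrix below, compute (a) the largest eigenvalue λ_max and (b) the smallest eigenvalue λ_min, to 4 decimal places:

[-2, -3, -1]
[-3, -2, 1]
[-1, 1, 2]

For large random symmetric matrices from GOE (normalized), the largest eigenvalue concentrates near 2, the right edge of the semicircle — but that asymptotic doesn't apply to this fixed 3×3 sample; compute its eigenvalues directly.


Since M is real symmetric, all three eigenvalues are real; they are the roots of det(λI − M) = λ³ − (tr M) λ² + s λ − det M, where s is the sum of the principal 2×2 minors.
tr M = -2 + (-2) + 2 = -2.
s = ((-2)·(-2) − (-3)²) + ((-2)·2 − (-1)²) + ((-2)·2 − 1²) = -5 + (-5) + (-5) = -15.
det M (expand along row 1) = (-2)·(-5) − (-3)·(-5) + (-1)·(-5) = 0.
Characteristic polynomial: λ³ + 2λ² − 15λ = 0.
Substitute λ = y + (tr M)/3 = y − 0.666667 to remove the quadratic term: y³ + p·y + q = 0 with p = s − (tr M)²/3 = -16.333333 and q = −2(tr M)³/27 + (tr M)·s/3 − det M = 10.592593.
Three real roots ⇒ use the trigonometric (Viète) form: r = 2√(−p/3) = 4.666667, φ = arccos(3q/(p·r)) = arccos(-0.416910) = 2.000839 rad.
y_k = r·cos(φ/3 − 2πk/3) for k = 0, 1, 2 gives y = 3.666667, 0.666667, -4.333333.
λ_k = y_k − 0.666667 gives λ = 3.0000, 0.0000, -5.0000 (check: the sum is -2.0000 = tr M).

Hence λ_max = 3.0000 and λ_min = -5.0000.


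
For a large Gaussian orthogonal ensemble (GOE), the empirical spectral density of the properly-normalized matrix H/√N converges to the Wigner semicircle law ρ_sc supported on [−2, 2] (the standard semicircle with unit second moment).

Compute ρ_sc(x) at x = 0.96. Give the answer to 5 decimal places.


ρ_sc(x) = (1/(2π)) √(4 − x²). With x = 0.96:
  4 − x² = 4 − (0.96)² = 4 − 0.921600 = 3.078400.
  √(4 − x²) = 1.754537.
  1/(2π) = 0.159155.
  ρ_sc(0.96) = 0.159155 · 1.754537 = 0.279243.

Rounded to 5 decimal places: ρ_sc(0.96) ≈ 0.27924.


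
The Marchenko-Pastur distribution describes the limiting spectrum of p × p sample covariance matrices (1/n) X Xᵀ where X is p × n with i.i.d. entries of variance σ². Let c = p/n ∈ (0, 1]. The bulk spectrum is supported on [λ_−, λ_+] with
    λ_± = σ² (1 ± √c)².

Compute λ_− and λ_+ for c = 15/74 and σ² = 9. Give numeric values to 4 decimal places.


c = 15/74 = 0.202703; √c = 0.450225.
λ_− = σ² (1 − √c)² = 9 · (1 − 0.450225)² = 9 · (0.549775)² = 2.720271.
λ_+ = σ² (1 + √c)² = 9 · (1 + 0.450225)² = 9 · (1.450225)² = 18.928377.

Rounded to 4 decimal places: λ_− ≈ 2.7203, λ_+ ≈ 18.9284.


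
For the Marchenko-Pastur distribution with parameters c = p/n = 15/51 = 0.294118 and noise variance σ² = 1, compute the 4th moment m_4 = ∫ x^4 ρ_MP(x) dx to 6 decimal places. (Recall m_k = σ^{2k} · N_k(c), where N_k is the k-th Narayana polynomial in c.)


E[X⁴] = σ⁸ (1 + 6c + 6c² + c³) (fourth MP moment). With σ² = 1 (so σ⁸ = 1) and c = 15/51 = 0.294118: E[X⁴] = 1 · (1 + 6·0.294118 + 6·(0.294118)² + (0.294118)³) = 1 · 3.309180.

So E[X^4] = 3.309180.


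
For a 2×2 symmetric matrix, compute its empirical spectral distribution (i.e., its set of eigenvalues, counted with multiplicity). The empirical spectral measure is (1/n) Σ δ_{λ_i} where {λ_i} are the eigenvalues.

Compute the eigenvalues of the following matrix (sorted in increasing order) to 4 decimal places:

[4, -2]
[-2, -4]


Since M is real symmetric, both eigenvalues are real; they are the roots of det(λI − M) = λ² − (tr M) λ + det M.
tr M = 4 + (-4) = 0.
det M = 4·(-4) − (-2)² = -16 − 4 = -20.
Characteristic polynomial: λ² − 20 = 0.
Discriminant Δ = (tr M)² − 4·det M = 0 − (-80) = 80; √Δ = 8.944272.
λ = (tr M ± √Δ)/2 = (0 ± 8.944272)/2, giving (tr M − √Δ)/2 = -4.4721 and (tr M + √Δ)/2 = 4.4721.

Eigenvalues sorted in increasing order: [-4.4721, 4.4721].


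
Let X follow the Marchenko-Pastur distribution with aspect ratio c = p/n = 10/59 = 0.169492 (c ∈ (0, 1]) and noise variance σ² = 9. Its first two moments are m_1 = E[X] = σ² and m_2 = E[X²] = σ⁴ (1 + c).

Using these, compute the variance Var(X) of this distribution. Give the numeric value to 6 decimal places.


m_1 = E[X] = σ² = 9, so m_1² = 81.
m_2 = E[X²] = σ⁴ (1 + c) = 81 · (1 + 0.169492) = 81 · 1.169492 = 94.728814.
(Note m_2 − m_1² simplifies to c · σ⁴ = 0.169492 · 81.)

Var(X) = m_2 − m_1² = 94.728814 − 81 = 13.728814.


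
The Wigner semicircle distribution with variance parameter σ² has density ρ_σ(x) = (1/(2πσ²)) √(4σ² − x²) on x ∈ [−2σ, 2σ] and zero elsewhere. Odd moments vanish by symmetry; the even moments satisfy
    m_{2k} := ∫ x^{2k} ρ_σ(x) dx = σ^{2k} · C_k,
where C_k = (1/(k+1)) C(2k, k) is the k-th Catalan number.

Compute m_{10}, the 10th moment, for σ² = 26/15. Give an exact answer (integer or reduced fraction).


By the scaled semicircle moment identity, m_{2k} = σ^{2k} · C_k with k = 5.
C_5 = (1/(k+1)) · C(2k, k) = (1/6) · C(10, 5) = (1/6) · 252 = 42.
σ^{2k} = (σ²)^k = (26/15)^5 = 11881376/759375.

Therefore m_{10} = σ^{10} · C_5 = (11881376/759375) · 42 = 166339264/253125.


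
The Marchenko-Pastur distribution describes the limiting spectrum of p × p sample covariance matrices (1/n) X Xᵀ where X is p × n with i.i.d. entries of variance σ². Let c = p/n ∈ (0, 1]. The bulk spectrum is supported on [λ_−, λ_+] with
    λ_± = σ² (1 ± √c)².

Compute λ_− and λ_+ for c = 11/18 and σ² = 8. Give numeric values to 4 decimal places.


c = 11/18 = 0.611111; √c = 0.781736.
λ_− = σ² (1 − √c)² = 8 · (1 − 0.781736)² = 8 · (0.218264)² = 0.381114.
λ_+ = σ² (1 + √c)² = 8 · (1 + 0.781736)² = 8 · (1.781736)² = 25.396664.

Rounded to 4 decimal places: λ_− ≈ 0.3811, λ_+ ≈ 25.3967.


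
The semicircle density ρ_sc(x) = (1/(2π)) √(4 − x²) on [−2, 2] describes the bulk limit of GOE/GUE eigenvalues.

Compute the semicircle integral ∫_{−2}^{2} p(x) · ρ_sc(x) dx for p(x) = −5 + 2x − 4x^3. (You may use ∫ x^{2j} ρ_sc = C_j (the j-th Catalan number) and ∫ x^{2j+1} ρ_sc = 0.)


Write p(x) = Σ a_i x^i, split into monomials and integrate each against ρ_sc separately.
Using ∫ x^{2j} ρ_sc = C_j = (1/(j+1)) C(2j, j) (Catalan numbers) and ∫ x^{2j+1} ρ_sc = 0 (odd monomials vanish by symmetry):
  i = 0 (even): a_0 · C_{0} = -5 · 1 = -5
  i = 1 (odd): ∫ x^1 ρ_sc = 0 (vanishes)
  i = 3 (odd): ∫ x^3 ρ_sc = 0 (vanishes)

Summing the contributions: ∫_{−2}^{2} p(x) ρ_sc(x) dx = -5.


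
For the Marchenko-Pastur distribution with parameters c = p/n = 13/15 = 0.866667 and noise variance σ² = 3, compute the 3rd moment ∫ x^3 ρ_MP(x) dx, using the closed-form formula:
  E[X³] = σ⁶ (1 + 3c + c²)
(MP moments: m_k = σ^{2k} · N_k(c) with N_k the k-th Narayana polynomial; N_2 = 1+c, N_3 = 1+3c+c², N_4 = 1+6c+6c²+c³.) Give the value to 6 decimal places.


E[X³] = σ⁶ (1 + 3c + c²) (third MP moment). With σ² = 3 (so σ⁶ = 27) and c = 13/15 = 0.866667: E[X³] = 27 · (1 + 3·0.866667 + (0.866667)²) = 27 · 4.351111.

So E[X^3] = 117.480000.


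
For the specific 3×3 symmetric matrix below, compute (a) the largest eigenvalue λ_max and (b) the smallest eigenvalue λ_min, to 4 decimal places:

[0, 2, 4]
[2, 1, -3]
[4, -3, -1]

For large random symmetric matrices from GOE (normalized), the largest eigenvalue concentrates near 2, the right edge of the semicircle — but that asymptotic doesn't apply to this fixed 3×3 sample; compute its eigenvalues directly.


Since M is real symmetric, all three eigenvalues are real; they are the roots of det(λI − M) = λ³ − (tr M) λ² + s λ − det M, where s is the sum of the principal 2×2 minors.
tr M = 0 + 1 + (-1) = 0.
s = (0·1 − 2²) + (0·(-1) − 4²) + (1·(-1) − (-3)²) = -4 + (-16) + (-10) = -30.
det M (expand along row 1) = 0·(-10) − 2·10 + 4·(-10) = -60.
Characteristic polynomial: λ³ − 30λ + 60 = 0.
Substitute λ = y + (tr M)/3 = y + 0.000000 to remove the quadratic term: y³ + p·y + q = 0 with p = s − (tr M)²/3 = -30.000000 and q = −2(tr M)³/27 + (tr M)·s/3 − det M = 60.000000.
Three real roots ⇒ use the trigonometric (Viète) form: r = 2√(−p/3) = 6.324555, φ = arccos(3q/(p·r)) = arccos(-0.948683) = 2.819842 rad.
y_k = r·cos(φ/3 − 2πk/3) for k = 0, 1, 2 gives y = 3.730416, 2.557800, -6.288216.
λ_k = y_k + 0.000000 gives λ = 3.7304, 2.5578, -6.2882 (check: the sum is 0.0000 = tr M).

Hence λ_max = 3.7304 and λ_min = -6.2882.


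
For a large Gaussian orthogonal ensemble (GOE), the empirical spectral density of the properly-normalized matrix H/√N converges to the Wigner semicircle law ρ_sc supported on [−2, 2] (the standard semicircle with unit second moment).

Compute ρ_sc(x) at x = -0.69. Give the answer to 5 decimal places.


ρ_sc(x) = (1/(2π)) √(4 − x²). With x = -0.69:
  4 − x² = 4 − (-0.69)² = 4 − 0.476100 = 3.523900.
  √(4 − x²) = 1.877205.
  1/(2π) = 0.159155.
  ρ_sc(-0.69) = 0.159155 · 1.877205 = 0.298767.

Rounded to 5 decimal places: ρ_sc(-0.69) ≈ 0.29877.


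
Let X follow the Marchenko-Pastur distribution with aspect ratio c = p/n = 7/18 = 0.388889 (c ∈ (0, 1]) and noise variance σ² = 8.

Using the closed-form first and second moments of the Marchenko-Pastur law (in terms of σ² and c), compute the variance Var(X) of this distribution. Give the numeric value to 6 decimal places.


Recall the MP moments m_1 = E[X] = σ² and m_2 = E[X²] = σ⁴ (1 + c).
m_1 = E[X] = σ² = 8, so m_1² = 64.
m_2 = E[X²] = σ⁴ (1 + c) = 64 · (1 + 0.388889) = 64 · 1.388889 = 88.888889.
(Note m_2 − m_1² simplifies to c · σ⁴ = 0.388889 · 64.)

Var(X) = m_2 − m_1² = 88.888889 − 64 = 24.888889.


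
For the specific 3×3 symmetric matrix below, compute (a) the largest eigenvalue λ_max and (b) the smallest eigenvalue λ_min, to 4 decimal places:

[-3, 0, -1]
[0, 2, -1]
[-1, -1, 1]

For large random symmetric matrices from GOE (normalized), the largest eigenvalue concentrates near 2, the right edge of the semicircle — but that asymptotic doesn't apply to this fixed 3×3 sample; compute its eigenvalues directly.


Since M is real symmetric, all three eigenvalues are real; they are the roots of det(λI − M) = λ³ − (tr M) λ² + s λ − det M, where s is the sum of the principal 2×2 minors.
tr M = -3 + 2 + 1 = 0.
s = ((-3)·2 − 0²) + ((-3)·1 − (-1)²) + (2·1 − (-1)²) = -6 + (-4) + 1 = -9.
det M (expand along row 1) = (-3)·1 − 0·(-1) + (-1)·2 = -5.
Characteristic polynomial: λ³ − 9λ + 5 = 0.
Substitute λ = y + (tr M)/3 = y + 0.000000 to remove the quadratic term: y³ + p·y + q = 0 with p = s − (tr M)²/3 = -9.000000 and q = −2(tr M)³/27 + (tr M)·s/3 − det M = 5.000000.
Three real roots ⇒ use the trigonometric (Viète) form: r = 2√(−p/3) = 3.464102, φ = arccos(3q/(p·r)) = arccos(-0.481125) = 2.072734 rad.
y_k = r·cos(φ/3 − 2πk/3) for k = 0, 1, 2 gives y = 2.669664, 0.576888, -3.246551.
λ_k = y_k + 0.000000 gives λ = 2.6697, 0.5769, -3.2466 (check: the sum is 0.0000 = tr M).

Hence λ_max = 2.6697 and λ_min = -3.2466.


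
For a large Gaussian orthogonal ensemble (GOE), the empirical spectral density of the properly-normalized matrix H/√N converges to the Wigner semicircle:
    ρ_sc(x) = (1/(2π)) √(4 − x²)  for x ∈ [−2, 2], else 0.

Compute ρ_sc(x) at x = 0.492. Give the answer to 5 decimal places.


ρ_sc(x) = (1/(2π)) √(4 − x²). With x = 0.492:
  4 − x² = 4 − (0.492)² = 4 − 0.242064 = 3.757936.
  √(4 − x²) = 1.938540.
  1/(2π) = 0.159155.
  ρ_sc(0.492) = 0.159155 · 1.938540 = 0.308528.

Rounded to 5 decimal places: ρ_sc(0.492) ≈ 0.30853.


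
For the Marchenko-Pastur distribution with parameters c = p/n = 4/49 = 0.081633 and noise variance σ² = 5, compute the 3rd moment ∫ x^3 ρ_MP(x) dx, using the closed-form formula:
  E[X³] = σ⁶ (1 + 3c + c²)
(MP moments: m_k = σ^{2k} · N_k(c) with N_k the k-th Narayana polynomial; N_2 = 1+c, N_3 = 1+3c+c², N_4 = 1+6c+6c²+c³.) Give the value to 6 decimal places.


E[X³] = σ⁶ (1 + 3c + c²) (third MP moment). With σ² = 5 (so σ⁶ = 125) and c = 4/49 = 0.081633: E[X³] = 125 · (1 + 3·0.081633 + (0.081633)²) = 125 · 1.251562.

So E[X^3] = 156.445231.


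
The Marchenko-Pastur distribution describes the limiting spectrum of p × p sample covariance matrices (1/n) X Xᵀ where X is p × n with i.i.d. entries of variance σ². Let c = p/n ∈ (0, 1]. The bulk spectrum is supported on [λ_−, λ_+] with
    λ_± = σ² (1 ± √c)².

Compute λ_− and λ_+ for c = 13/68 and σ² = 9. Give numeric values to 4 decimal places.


c = 13/68 = 0.191176; √c = 0.437237.
λ_− = σ² (1 − √c)² = 9 · (1 − 0.437237)² = 9 · (0.562763)² = 2.850317.
λ_+ = σ² (1 + √c)² = 9 · (1 + 0.437237)² = 9 · (1.437237)² = 18.590860.

Rounded to 4 decimal places: λ_− ≈ 2.8503, λ_+ ≈ 18.5909.


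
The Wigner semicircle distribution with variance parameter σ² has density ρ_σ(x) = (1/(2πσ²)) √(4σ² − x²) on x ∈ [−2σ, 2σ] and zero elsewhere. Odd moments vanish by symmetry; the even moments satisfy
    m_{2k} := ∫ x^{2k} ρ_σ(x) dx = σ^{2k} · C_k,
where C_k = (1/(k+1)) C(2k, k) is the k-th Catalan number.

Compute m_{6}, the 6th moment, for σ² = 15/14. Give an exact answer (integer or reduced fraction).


By the scaled semicircle moment identity, m_{2k} = σ^{2k} · C_k with k = 3.
C_3 = (1/(k+1)) · C(2k, k) = (1/4) · C(6, 3) = (1/4) · 20 = 5.
σ^{2k} = (σ²)^k = (15/14)^3 = 3375/2744.

Therefore m_{6} = σ^{6} · C_3 = (3375/2744) · 5 = 16875/2744.


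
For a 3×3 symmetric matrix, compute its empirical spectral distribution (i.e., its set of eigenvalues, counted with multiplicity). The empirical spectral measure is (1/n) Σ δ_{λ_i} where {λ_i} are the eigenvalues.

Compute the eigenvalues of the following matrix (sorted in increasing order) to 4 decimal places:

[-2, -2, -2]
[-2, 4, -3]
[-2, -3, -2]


Since M is real symmetric, all three eigenvalues are real; they are the roots of det(λI − M) = λ³ − (tr M) λ² + s λ − det M, where s is the sum of the principal 2×2 minors.
tr M = -2 + 4 + (-2) = 0.
s = ((-2)·4 − (-2)²) + ((-2)·(-2) − (-2)²) + (4·(-2) − (-3)²) = -12 + 0 + (-17) = -29.
det M (expand along row 1) = (-2)·(-17) − (-2)·(-2) + (-2)·14 = 2.
Characteristic polynomial: λ³ − 29λ − 2 = 0.
Substitute λ = y + (tr M)/3 = y + 0.000000 to remove the quadratic term: y³ + p·y + q = 0 with p = s − (tr M)²/3 = -29.000000 and q = −2(tr M)³/27 + (tr M)·s/3 − det M = -2.000000.
Three real roots ⇒ use the trigonometric (Viète) form: r = 2√(−p/3) = 6.218253, φ = arccos(3q/(p·r)) = arccos(0.033272) = 1.537518 rad.
y_k = r·cos(φ/3 − 2πk/3) for k = 0, 1, 2 gives y = 5.419322, -0.068977, -5.350345.
λ_k = y_k + 0.000000 gives λ = 5.4193, -0.0690, -5.3503 (check: the sum is 0.0000 = tr M).

Eigenvalues sorted in increasing order: [-5.3503, -0.0690, 5.4193].


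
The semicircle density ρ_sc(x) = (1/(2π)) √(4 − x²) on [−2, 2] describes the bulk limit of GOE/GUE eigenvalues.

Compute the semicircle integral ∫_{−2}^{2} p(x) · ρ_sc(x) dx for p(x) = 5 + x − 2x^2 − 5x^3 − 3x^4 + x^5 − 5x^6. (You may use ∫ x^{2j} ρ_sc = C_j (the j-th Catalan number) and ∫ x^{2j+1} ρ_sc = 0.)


Write p(x) = Σ a_i x^i, split into monomials and integrate each against ρ_sc separately.
Using ∫ x^{2j} ρ_sc = C_j = (1/(j+1)) C(2j, j) (Catalan numbers) and ∫ x^{2j+1} ρ_sc = 0 (odd monomials vanish by symmetry):
  i = 0 (even): a_0 · C_{0} = 5 · 1 = 5
  i = 1 (odd): ∫ x^1 ρ_sc = 0 (vanishes)
  i = 2 (even): a_2 · C_{1} = -2 · 1 = -2
  i = 3 (odd): ∫ x^3 ρ_sc = 0 (vanishes)
  i = 4 (even): a_4 · C_{2} = -3 · 2 = -6
  i = 5 (odd): ∫ x^5 ρ_sc = 0 (vanishes)
  i = 6 (even): a_6 · C_{3} = -5 · 5 = -25

Summing the contributions: ∫_{−2}^{2} p(x) ρ_sc(x) dx = 5 + (-2) + (-6) + (-25) = -28.


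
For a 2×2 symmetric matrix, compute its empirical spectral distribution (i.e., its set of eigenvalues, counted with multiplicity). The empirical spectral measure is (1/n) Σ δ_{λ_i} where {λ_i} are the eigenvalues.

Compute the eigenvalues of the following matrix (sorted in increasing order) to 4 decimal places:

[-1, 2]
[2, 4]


Since M is real symmetric, both eigenvalues are real; they are the roots of det(λI − M) = λ² − (tr M) λ + det M.
tr M = -1 + 4 = 3.
det M = (-1)·4 − 2² = -4 − 4 = -8.
Characteristic polynomial: λ² − 3λ − 8 = 0.
Discriminant Δ = (tr M)² − 4·det M = 9 − (-32) = 41; √Δ = 6.403124.
λ = (tr M ± √Δ)/2 = (3 ± 6.403124)/2, giving (tr M − √Δ)/2 = -1.7016 and (tr M + √Δ)/2 = 4.7016.

Eigenvalues sorted in increasing order: [-1.7016, 4.7016].


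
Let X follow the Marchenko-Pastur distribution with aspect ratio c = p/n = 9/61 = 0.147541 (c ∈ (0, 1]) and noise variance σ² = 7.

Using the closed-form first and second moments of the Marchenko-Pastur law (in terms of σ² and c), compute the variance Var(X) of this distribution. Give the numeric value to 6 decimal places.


Recall the MP moments m_1 = E[X] = σ² and m_2 = E[X²] = σ⁴ (1 + c).
m_1 = E[X] = σ² = 7, so m_1² = 49.
m_2 = E[X²] = σ⁴ (1 + c) = 49 · (1 + 0.147541) = 49 · 1.147541 = 56.229508.
(Note m_2 − m_1² simplifies to c · σ⁴ = 0.147541 · 49.)

Var(X) = m_2 − m_1² = 56.229508 − 49 = 7.229508.


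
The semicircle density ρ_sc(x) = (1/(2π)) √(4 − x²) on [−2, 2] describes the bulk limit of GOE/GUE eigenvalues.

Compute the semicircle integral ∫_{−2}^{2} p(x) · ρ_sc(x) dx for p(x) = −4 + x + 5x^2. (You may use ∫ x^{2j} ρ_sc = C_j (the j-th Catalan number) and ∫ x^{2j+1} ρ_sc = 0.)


Write p(x) = Σ a_i x^i, split into monomials and integrate each against ρ_sc separately.
Using ∫ x^{2j} ρ_sc = C_j = (1/(j+1)) C(2j, j) (Catalan numbers) and ∫ x^{2j+1} ρ_sc = 0 (odd monomials vanish by symmetry):
  i = 0 (even): a_0 · C_{0} = -4 · 1 = -4
  i = 1 (odd): ∫ x^1 ρ_sc = 0 (vanishes)
  i = 2 (even): a_2 · C_{1} = 5 · 1 = 5

Summing the contributions: ∫_{−2}^{2} p(x) ρ_sc(x) dx = (-4) + 5 = 1.


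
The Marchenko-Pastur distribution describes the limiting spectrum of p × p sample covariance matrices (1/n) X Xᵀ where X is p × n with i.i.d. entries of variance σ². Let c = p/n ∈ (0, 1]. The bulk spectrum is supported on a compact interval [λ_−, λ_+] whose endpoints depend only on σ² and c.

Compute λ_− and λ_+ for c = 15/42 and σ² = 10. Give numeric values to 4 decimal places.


c = 15/42 = 0.357143; √c = 0.597614.
λ_− = σ² (1 − √c)² = 10 · (1 − 0.597614)² = 10 · (0.402386)² = 1.619142.
λ_+ = σ² (1 + √c)² = 10 · (1 + 0.597614)² = 10 · (1.597614)² = 25.523715.

Rounded to 4 decimal places: λ_− ≈ 1.6191, λ_+ ≈ 25.5237.


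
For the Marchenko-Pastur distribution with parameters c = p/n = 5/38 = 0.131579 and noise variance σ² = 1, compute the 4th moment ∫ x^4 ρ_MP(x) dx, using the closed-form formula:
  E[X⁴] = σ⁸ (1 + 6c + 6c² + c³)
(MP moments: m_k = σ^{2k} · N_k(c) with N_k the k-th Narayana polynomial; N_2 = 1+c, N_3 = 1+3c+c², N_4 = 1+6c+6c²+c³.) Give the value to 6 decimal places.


E[X⁴] = σ⁸ (1 + 6c + 6c² + c³) (fourth MP moment). With σ² = 1 (so σ⁸ = 1) and c = 5/38 = 0.131579: E[X⁴] = 1 · (1 + 6·0.131579 + 6·(0.131579)² + (0.131579)³) = 1 · 1.895630.

So E[X^4] = 1.895630.


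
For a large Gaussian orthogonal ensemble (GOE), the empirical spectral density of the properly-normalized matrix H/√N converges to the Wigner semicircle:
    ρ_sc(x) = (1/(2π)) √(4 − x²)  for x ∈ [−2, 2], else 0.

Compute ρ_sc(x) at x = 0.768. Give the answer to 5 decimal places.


ρ_sc(x) = (1/(2π)) √(4 − x²). With x = 0.768:
  4 − x² = 4 − (0.768)² = 4 − 0.589824 = 3.410176.
  √(4 − x²) = 1.846666.
  1/(2π) = 0.159155.
  ρ_sc(0.768) = 0.159155 · 1.846666 = 0.293906.

Rounded to 5 decimal places: ρ_sc(0.768) ≈ 0.29391.


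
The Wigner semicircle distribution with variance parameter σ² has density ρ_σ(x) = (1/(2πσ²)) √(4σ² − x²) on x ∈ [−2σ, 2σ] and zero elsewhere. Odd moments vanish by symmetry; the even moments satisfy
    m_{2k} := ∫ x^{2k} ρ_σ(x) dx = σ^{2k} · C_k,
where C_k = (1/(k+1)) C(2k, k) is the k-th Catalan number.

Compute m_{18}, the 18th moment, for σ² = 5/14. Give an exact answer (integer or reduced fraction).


By the scaled semicircle moment identity, m_{2k} = σ^{2k} · C_k with k = 9.
C_9 = (1/(k+1)) · C(2k, k) = (1/10) · C(18, 9) = (1/10) · 48620 = 4862.
σ^{2k} = (σ²)^k = (5/14)^9 = 1953125/20661046784.

Therefore m_{18} = σ^{18} · C_9 = (1953125/20661046784) · 4862 = 4748046875/10330523392.


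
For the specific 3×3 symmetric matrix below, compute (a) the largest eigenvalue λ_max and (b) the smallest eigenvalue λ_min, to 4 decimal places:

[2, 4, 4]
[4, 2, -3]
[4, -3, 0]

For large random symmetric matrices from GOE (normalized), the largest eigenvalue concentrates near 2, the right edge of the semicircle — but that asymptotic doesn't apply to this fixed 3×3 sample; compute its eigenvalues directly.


Since M is real symmetric, all three eigenvalues are real; they are the roots of det(λI − M) = λ³ − (tr M) λ² + s λ − det M, where s is the sum of the principal 2×2 minors.
tr M = 2 + 2 + 0 = 4.
s = (2·2 − 4²) + (2·0 − 4²) + (2·0 − (-3)²) = -12 + (-16) + (-9) = -37.
det M (expand along row 1) = 2·(-9) − 4·12 + 4·(-20) = -146.
Characteristic polynomial: λ³ − 4λ² − 37λ + 146 = 0.
Substitute λ = y + (tr M)/3 = y + 1.333333 to remove the quadratic term: y³ + p·y + q = 0 with p = s − (tr M)²/3 = -42.333333 and q = −2(tr M)³/27 + (tr M)·s/3 − det M = 91.925926.
Three real roots ⇒ use the trigonometric (Viète) form: r = 2√(−p/3) = 7.512952, φ = arccos(3q/(p·r)) = arccos(-0.867094) = 2.620135 rad.
y_k = r·cos(φ/3 − 2πk/3) for k = 0, 1, 2 gives y = 4.825123, 2.574619, -7.399742.
λ_k = y_k + 1.333333 gives λ = 6.1585, 3.9080, -6.0664 (check: the sum is 4.0000 = tr M).

Hence λ_max = 6.1585 and λ_min = -6.0664.


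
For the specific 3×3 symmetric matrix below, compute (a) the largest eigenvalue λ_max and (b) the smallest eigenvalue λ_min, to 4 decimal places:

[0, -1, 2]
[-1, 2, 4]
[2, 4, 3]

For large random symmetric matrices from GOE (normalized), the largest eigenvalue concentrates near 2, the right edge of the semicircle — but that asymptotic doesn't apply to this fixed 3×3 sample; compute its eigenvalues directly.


Since M is real symmetric, all three eigenvalues are real; they are the roots of det(λI − M) = λ³ − (tr M) λ² + s λ − det M, where s is the sum of the principal 2×2 minors.
tr M = 0 + 2 + 3 = 5.
s = (0·2 − (-1)²) + (0·3 − 2²) + (2·3 − 4²) = -1 + (-4) + (-10) = -15.
det M (expand along row 1) = 0·(-10) − (-1)·(-11) + 2·(-8) = -27.
Characteristic polynomial: λ³ − 5λ² − 15λ + 27 = 0.
Substitute λ = y + (tr M)/3 = y + 1.666667 to remove the quadratic term: y³ + p·y + q = 0 with p = s − (tr M)²/3 = -23.333333 and q = −2(tr M)³/27 + (tr M)·s/3 − det M = -7.259259.
Three real roots ⇒ use the trigonometric (Viète) form: r = 2√(−p/3) = 5.577734, φ = arccos(3q/(p·r)) = arccos(0.167332) = 1.402673 rad.
y_k = r·cos(φ/3 − 2πk/3) for k = 0, 1, 2 gives y = 4.979085, -0.312418, -4.666667.
λ_k = y_k + 1.666667 gives λ = 6.6458, 1.3542, -3.0000 (check: the sum is 5.0000 = tr M).

Hence λ_max = 6.6458 and λ_min = -3.0000.


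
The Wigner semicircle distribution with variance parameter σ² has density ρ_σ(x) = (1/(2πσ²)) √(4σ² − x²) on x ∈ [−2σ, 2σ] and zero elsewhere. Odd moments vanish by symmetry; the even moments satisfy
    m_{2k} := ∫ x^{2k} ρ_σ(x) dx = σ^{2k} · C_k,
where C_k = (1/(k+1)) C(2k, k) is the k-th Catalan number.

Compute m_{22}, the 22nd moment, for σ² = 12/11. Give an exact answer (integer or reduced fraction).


By the scaled semicircle moment identity, m_{2k} = σ^{2k} · C_k with k = 11.
C_11 = (1/(k+1)) · C(2k, k) = (1/12) · C(22, 11) = (1/12) · 705432 = 58786.
σ^{2k} = (σ²)^k = (12/11)^11 = 743008370688/285311670611.

Therefore m_{22} = σ^{22} · C_11 = (743008370688/285311670611) · 58786 = 43678490079264768/285311670611.


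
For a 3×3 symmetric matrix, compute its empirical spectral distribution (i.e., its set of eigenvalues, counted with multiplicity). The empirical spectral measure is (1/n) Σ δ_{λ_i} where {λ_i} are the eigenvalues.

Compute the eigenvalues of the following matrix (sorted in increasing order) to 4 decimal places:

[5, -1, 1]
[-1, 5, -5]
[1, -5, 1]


Since M is real symmetric, all three eigenvalues are real; they are the roots of det(λI − M) = λ³ − (tr M) λ² + s λ − det M, where s is the sum of the principal 2×2 minors.
tr M = 5 + 5 + 1 = 11.
s = (5·5 − (-1)²) + (5·1 − 1²) + (5·1 − (-5)²) = 24 + 4 + (-20) = 8.
det M (expand along row 1) = 5·(-20) − (-1)·4 + 1·0 = -96.
Characteristic polynomial: λ³ − 11λ² + 8λ + 96 = 0.
Substitute λ = y + (tr M)/3 = y + 3.666667 to remove the quadratic term: y³ + p·y + q = 0 with p = s − (tr M)²/3 = -32.333333 and q = −2(tr M)³/27 + (tr M)·s/3 − det M = 26.740741.
Three real roots ⇒ use the trigonometric (Viète) form: r = 2√(−p/3) = 6.565905, φ = arccos(3q/(p·r)) = arccos(-0.377876) = 1.958298 rad.
y_k = r·cos(φ/3 − 2πk/3) for k = 0, 1, 2 gives y = 5.216000, 0.845743, -6.061743.
λ_k = y_k + 3.666667 gives λ = 8.8827, 4.5124, -2.3951 (check: the sum is 11.0000 = tr M).

Eigenvalues sorted in increasing order: [-2.3951, 4.5124, 8.8827].


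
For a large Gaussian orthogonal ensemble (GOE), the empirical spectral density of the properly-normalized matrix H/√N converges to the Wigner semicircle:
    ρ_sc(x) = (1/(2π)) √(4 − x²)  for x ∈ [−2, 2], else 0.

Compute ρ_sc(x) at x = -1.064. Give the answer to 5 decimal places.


ρ_sc(x) = (1/(2π)) √(4 − x²). With x = -1.064:
  4 − x² = 4 − (-1.064)² = 4 − 1.132096 = 2.867904.
  √(4 − x²) = 1.693489.
  1/(2π) = 0.159155.
  ρ_sc(-1.064) = 0.159155 · 1.693489 = 0.269527.

Rounded to 5 decimal places: ρ_sc(-1.064) ≈ 0.26953.


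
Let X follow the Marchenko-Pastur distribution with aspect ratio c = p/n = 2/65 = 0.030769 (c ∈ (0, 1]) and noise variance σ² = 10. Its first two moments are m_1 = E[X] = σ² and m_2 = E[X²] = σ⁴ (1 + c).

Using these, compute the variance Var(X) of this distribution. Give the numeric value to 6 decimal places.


m_1 = E[X] = σ² = 10, so m_1² = 100.
m_2 = E[X²] = σ⁴ (1 + c) = 100 · (1 + 0.030769) = 100 · 1.030769 = 103.076923.
(Note m_2 − m_1² simplifies to c · σ⁴ = 0.030769 · 100.)

Var(X) = m_2 − m_1² = 103.076923 − 100 = 3.076923.


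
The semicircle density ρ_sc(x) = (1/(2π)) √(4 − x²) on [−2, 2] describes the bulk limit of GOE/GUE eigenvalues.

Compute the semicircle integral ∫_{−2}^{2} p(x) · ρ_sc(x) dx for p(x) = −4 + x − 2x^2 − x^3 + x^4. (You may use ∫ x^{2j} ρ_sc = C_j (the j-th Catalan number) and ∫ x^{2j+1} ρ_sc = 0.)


Write p(x) = Σ a_i x^i, split into monomials and integrate each against ρ_sc separately.
Using ∫ x^{2j} ρ_sc = C_j = (1/(j+1)) C(2j, j) (Catalan numbers) and ∫ x^{2j+1} ρ_sc = 0 (odd monomials vanish by symmetry):
  i = 0 (even): a_0 · C_{0} = -4 · 1 = -4
  i = 1 (odd): ∫ x^1 ρ_sc = 0 (vanishes)
  i = 2 (even): a_2 · C_{1} = -2 · 1 = -2
  i = 3 (odd): ∫ x^3 ρ_sc = 0 (vanishes)
  i = 4 (even): a_4 · C_{2} = 1 · 2 = 2

Summing the contributions: ∫_{−2}^{2} p(x) ρ_sc(x) dx = (-4) + (-2) + 2 = -4.


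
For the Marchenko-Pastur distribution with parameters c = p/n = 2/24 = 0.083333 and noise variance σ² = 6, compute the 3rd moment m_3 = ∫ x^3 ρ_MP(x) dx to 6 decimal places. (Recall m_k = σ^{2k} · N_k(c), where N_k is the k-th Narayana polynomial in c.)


E[X³] = σ⁶ (1 + 3c + c²) (third MP moment). With σ² = 6 (so σ⁶ = 216) and c = 2/24 = 0.083333: E[X³] = 216 · (1 + 3·0.083333 + (0.083333)²) = 216 · 1.256944.

So E[X^3] = 271.500000.


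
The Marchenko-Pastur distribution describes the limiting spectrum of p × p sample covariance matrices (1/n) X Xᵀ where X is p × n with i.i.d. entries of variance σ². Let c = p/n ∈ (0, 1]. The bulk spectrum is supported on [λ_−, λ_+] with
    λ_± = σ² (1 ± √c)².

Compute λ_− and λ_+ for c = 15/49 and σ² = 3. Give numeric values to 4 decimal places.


c = 15/49 = 0.306122; √c = 0.553283.
λ_− = σ² (1 − √c)² = 3 · (1 − 0.553283)² = 3 · (0.446717)² = 0.598667.
λ_+ = σ² (1 + √c)² = 3 · (1 + 0.553283)² = 3 · (1.553283)² = 7.238067.

Rounded to 4 decimal places: λ_− ≈ 0.5987, λ_+ ≈ 7.2381.


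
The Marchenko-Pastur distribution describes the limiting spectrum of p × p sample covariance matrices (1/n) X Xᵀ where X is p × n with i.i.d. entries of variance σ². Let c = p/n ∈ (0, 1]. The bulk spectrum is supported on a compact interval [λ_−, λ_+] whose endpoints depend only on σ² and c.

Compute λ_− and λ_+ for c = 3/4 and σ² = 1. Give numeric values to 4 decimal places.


c = 3/4 = 0.750000; √c = 0.866025.
λ_− = σ² (1 − √c)² = 1 · (1 − 0.866025)² = 1 · (0.133975)² = 0.017949.
λ_+ = σ² (1 + √c)² = 1 · (1 + 0.866025)² = 1 · (1.866025)² = 3.482051.

Rounded to 4 decimal places: λ_− ≈ 0.0179, λ_+ ≈ 3.4821.


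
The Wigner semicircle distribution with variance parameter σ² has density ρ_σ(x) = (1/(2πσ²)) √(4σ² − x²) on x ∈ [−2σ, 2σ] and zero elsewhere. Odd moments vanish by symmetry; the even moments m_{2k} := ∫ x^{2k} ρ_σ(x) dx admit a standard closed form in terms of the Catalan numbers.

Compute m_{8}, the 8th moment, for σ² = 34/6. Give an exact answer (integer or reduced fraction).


By the scaled semicircle moment identity, m_{2k} = σ^{2k} · C_k with k = 4.
C_4 = (1/(k+1)) · C(2k, k) = (1/5) · C(8, 4) = (1/5) · 70 = 14.
σ^{2k} = (σ²)^k = (34/6)^4 = 83521/81.

Therefore m_{8} = σ^{8} · C_4 = (83521/81) · 14 = 1169294/81.


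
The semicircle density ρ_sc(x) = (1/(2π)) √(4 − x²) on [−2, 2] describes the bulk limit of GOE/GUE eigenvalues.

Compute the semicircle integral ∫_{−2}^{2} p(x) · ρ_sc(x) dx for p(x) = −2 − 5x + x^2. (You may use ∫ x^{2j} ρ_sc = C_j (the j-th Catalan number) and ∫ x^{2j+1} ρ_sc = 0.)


Write p(x) = Σ a_i x^i, split into monomials and integrate each against ρ_sc separately.
Using ∫ x^{2j} ρ_sc = C_j = (1/(j+1)) C(2j, j) (Catalan numbers) and ∫ x^{2j+1} ρ_sc = 0 (odd monomials vanish by symmetry):
  i = 0 (even): a_0 · C_{0} = -2 · 1 = -2
  i = 1 (odd): ∫ x^1 ρ_sc = 0 (vanishes)
  i = 2 (even): a_2 · C_{1} = 1 · 1 = 1

Summing the contributions: ∫_{−2}^{2} p(x) ρ_sc(x) dx = (-2) + 1 = -1.


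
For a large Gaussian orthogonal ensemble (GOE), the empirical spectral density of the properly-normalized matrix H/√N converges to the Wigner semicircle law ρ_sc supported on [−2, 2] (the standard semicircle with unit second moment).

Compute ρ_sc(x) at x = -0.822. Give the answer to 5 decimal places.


ρ_sc(x) = (1/(2π)) √(4 − x²). With x = -0.822:
  4 − x² = 4 − (-0.822)² = 4 − 0.675684 = 3.324316.
  √(4 − x²) = 1.823271.
  1/(2π) = 0.159155.
  ρ_sc(-0.822) = 0.159155 · 1.823271 = 0.290183.

Rounded to 5 decimal places: ρ_sc(-0.822) ≈ 0.29018.


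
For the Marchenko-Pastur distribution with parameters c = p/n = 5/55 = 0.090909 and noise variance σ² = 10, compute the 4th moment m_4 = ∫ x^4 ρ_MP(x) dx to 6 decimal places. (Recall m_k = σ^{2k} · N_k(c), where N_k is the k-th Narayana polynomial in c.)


E[X⁴] = σ⁸ (1 + 6c + 6c² + c³) (fourth MP moment). With σ² = 10 (so σ⁸ = 10000) and c = 5/55 = 0.090909: E[X⁴] = 10000 · (1 + 6·0.090909 + 6·(0.090909)² + (0.090909)³) = 10000 · 1.595793.

So E[X^4] = 15957.926371.


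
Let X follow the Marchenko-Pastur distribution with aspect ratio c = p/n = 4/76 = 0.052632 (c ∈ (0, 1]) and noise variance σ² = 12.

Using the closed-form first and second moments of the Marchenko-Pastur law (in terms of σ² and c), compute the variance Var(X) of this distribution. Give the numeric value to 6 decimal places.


Recall the MP moments m_1 = E[X] = σ² and m_2 = E[X²] = σ⁴ (1 + c).
m_1 = E[X] = σ² = 12, so m_1² = 144.
m_2 = E[X²] = σ⁴ (1 + c) = 144 · (1 + 0.052632) = 144 · 1.052632 = 151.578947.
(Note m_2 − m_1² simplifies to c · σ⁴ = 0.052632 · 144.)

Var(X) = m_2 − m_1² = 151.578947 − 144 = 7.578947.


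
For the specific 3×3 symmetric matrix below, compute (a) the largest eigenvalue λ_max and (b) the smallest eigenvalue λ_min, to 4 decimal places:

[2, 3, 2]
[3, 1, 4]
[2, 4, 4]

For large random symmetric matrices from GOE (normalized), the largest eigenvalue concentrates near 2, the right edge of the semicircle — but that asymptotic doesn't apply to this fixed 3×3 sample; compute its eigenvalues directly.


Since M is real symmetric, all three eigenvalues are real; they are the roots of det(λI − M) = λ³ − (tr M) λ² + s λ − det M, where s is the sum of the principal 2×2 minors.
tr M = 2 + 1 + 4 = 7.
s = (2·1 − 3²) + (2·4 − 2²) + (1·4 − 4²) = -7 + 4 + (-12) = -15.
det M (expand along row 1) = 2·(-12) − 3·4 + 2·10 = -16.
Characteristic polynomial: λ³ − 7λ² − 15λ + 16 = 0.
Substitute λ = y + (tr M)/3 = y + 2.333333 to remove the quadratic term: y³ + p·y + q = 0 with p = s − (tr M)²/3 = -31.333333 and q = −2(tr M)³/27 + (tr M)·s/3 − det M = -44.407407.
Three real roots ⇒ use the trigonometric (Viète) form: r = 2√(−p/3) = 6.463573, φ = arccos(3q/(p·r)) = arccos(0.657805) = 0.852895 rad.
y_k = r·cos(φ/3 − 2πk/3) for k = 0, 1, 2 gives y = 6.204117, -1.532016, -4.672101.
λ_k = y_k + 2.333333 gives λ = 8.5375, 0.8013, -2.3388 (check: the sum is 7.0000 = tr M).

Hence λ_max = 8.5375 and λ_min = -2.3388.


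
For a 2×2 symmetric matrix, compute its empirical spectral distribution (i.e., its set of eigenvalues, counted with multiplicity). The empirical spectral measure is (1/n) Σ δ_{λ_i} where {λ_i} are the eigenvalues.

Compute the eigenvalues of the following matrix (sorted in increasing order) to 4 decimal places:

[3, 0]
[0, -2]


Since M is real symmetric, both eigenvalues are real; they are the roots of det(λI − M) = λ² − (tr M) λ + det M.
tr M = 3 + (-2) = 1.
det M = 3·(-2) − 0² = -6 − 0 = -6.
Characteristic polynomial: λ² − λ − 6 = 0.
Discriminant Δ = (tr M)² − 4·det M = 1 − (-24) = 25; √Δ = 5.000000.
λ = (tr M ± √Δ)/2 = (1 ± 5.000000)/2, giving (tr M − √Δ)/2 = -2.0000 and (tr M + √Δ)/2 = 3.0000.

Eigenvalues sorted in increasing order: [-2.0000, 3.0000].


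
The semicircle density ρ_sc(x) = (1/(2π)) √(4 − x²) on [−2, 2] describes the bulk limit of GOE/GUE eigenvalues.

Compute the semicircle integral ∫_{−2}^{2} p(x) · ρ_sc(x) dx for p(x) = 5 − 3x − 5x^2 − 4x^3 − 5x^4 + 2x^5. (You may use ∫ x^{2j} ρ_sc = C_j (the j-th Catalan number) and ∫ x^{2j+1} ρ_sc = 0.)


Write p(x) = Σ a_i x^i, split into monomials and integrate each against ρ_sc separately.
Using ∫ x^{2j} ρ_sc = C_j = (1/(j+1)) C(2j, j) (Catalan numbers) and ∫ x^{2j+1} ρ_sc = 0 (odd monomials vanish by symmetry):
  i = 0 (even): a_0 · C_{0} = 5 · 1 = 5
  i = 1 (odd): ∫ x^1 ρ_sc = 0 (vanishes)
  i = 2 (even): a_2 · C_{1} = -5 · 1 = -5
  i = 3 (odd): ∫ x^3 ρ_sc = 0 (vanishes)
  i = 4 (even): a_4 · C_{2} = -5 · 2 = -10
  i = 5 (odd): ∫ x^5 ρ_sc = 0 (vanishes)

Summing the contributions: ∫_{−2}^{2} p(x) ρ_sc(x) dx = 5 + (-5) + (-10) = -10.


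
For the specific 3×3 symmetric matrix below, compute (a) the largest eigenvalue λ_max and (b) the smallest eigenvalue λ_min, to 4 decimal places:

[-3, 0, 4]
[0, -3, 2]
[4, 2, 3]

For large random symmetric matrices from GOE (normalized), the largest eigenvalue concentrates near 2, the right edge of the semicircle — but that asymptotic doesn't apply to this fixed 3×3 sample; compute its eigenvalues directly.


Since M is real symmetric, all three eigenvalues are real; they are the roots of det(λI − M) = λ³ − (tr M) λ² + s λ − det M, where s is the sum of the principal 2×2 minors.
tr M = -3 + (-3) + 3 = -3.
s = ((-3)·(-3) − 0²) + ((-3)·3 − 4²) + ((-3)·3 − 2²) = 9 + (-25) + (-13) = -29.
det M (expand along row 1) = (-3)·(-13) − 0·(-8) + 4·12 = 87.
Characteristic polynomial: λ³ + 3λ² − 29λ − 87 = 0.
Substitute λ = y + (tr M)/3 = y − 1.000000 to remove the quadratic term: y³ + p·y + q = 0 with p = s − (tr M)²/3 = -32.000000 and q = −2(tr M)³/27 + (tr M)·s/3 − det M = -56.000000.
Three real roots ⇒ use the trigonometric (Viète) form: r = 2√(−p/3) = 6.531973, φ = arccos(3q/(p·r)) = arccos(0.803739) = 0.637244 rad.
y_k = r·cos(φ/3 − 2πk/3) for k = 0, 1, 2 gives y = 6.385165, -2.000000, -4.385165.
λ_k = y_k − 1.000000 gives λ = 5.3852, -3.0000, -5.3852 (check: the sum is -3.0000 = tr M).

Hence λ_max = 5.3852 and λ_min = -5.3852.


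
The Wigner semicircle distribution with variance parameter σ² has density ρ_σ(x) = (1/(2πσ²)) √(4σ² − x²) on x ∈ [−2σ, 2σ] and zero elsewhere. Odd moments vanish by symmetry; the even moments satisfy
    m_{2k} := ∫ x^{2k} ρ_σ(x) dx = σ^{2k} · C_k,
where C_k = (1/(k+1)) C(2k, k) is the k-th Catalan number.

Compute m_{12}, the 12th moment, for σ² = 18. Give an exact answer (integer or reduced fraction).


By the scaled semicircle moment identity, m_{2k} = σ^{2k} · C_k with k = 6.
C_6 = (1/(k+1)) · C(2k, k) = (1/7) · C(12, 6) = (1/7) · 924 = 132.
σ^{2k} = (σ²)^k = (18)^6 = 34012224.

Therefore m_{12} = σ^{12} · C_6 = 34012224 · 132 = 4489613568.


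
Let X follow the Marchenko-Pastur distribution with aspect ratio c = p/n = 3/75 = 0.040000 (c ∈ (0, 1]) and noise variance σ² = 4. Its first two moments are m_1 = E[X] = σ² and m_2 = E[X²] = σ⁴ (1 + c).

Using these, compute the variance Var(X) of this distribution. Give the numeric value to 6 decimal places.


m_1 = E[X] = σ² = 4, so m_1² = 16.
m_2 = E[X²] = σ⁴ (1 + c) = 16 · (1 + 0.040000) = 16 · 1.040000 = 16.640000.
(Note m_2 − m_1² simplifies to c · σ⁴ = 0.040000 · 16.)

Var(X) = m_2 − m_1² = 16.640000 − 16 = 0.640000.


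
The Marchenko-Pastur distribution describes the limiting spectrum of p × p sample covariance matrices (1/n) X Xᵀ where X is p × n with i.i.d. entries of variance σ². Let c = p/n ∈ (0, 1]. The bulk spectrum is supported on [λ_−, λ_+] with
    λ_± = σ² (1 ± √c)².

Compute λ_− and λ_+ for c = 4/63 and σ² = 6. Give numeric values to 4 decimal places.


c = 4/63 = 0.063492; √c = 0.251976.
λ_− = σ² (1 − √c)² = 6 · (1 − 0.251976)² = 6 · (0.748024)² = 3.357237.
λ_+ = σ² (1 + √c)² = 6 · (1 + 0.251976)² = 6 · (1.251976)² = 9.404668.

Rounded to 4 decimal places: λ_− ≈ 3.3572, λ_+ ≈ 9.4047.


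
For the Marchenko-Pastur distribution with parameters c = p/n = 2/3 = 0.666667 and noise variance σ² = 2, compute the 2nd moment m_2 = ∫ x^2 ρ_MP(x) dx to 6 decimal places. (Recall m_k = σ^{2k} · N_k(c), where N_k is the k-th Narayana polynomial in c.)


E[X²] = σ⁴ (1 + c) (second MP moment). With σ² = 2 (so σ⁴ = 4) and c = 2/3 = 0.666667: E[X²] = 4 · (1 + 0.666667) = 4 · 1.666667.

So E[X^2] = 6.666667.
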